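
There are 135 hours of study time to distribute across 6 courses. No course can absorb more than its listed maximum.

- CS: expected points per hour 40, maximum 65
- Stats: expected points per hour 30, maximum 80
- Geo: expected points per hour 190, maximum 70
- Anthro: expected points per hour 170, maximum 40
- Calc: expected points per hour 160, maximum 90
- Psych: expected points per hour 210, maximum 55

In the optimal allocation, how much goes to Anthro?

Rank by expected points per hour: Psych 210 > Geo 190 > Anthro 170 > Calc 160 > CS 40 > Stats 30.
Psych takes 55 to reach its cap of 55 — 80 left.
Give Geo 70 to hit its cap of 70 — 10 left.
Only 10 left; Anthro takes them to reach 10.

10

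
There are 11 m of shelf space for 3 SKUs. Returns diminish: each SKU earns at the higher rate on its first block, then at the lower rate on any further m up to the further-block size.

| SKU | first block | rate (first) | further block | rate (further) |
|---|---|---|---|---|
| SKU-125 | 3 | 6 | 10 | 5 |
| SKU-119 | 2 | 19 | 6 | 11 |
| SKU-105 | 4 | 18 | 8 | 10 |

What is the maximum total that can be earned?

165

Rank every tier by rate: SKU-119/first 19 > SKU-105/first 18 > SKU-119/second 11 > SKU-105/second 10 > SKU-125/first 6 > SKU-125/second 5.
Fill SKU-119 first block (2 at 19) → 9 left.
SKU-105 first at 18: fill all 4 → 5 left.
SKU-119 second at 11: only 5 left, fill 5.
Total = 19×2 + 18×4 + 11×5 = 165.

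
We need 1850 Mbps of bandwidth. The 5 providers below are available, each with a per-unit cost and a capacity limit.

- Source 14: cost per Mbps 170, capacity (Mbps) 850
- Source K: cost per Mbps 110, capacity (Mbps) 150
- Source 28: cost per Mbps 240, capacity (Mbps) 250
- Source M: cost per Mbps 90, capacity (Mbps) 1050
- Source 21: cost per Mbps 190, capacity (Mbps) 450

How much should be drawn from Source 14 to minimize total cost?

650

Cheapest first:
Take 1050 from Source M at 90 — need 800 more.
Take 150 from Source K at 110 — need 650 more.
Source 14 at 170: take 650 of its 850 — requirement met.
Source 21, Source 28: unused.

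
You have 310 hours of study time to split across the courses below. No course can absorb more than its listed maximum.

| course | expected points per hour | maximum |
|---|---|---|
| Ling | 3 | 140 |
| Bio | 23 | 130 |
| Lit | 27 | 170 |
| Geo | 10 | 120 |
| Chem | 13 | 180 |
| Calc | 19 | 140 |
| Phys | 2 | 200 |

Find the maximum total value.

Order the courses by expected points per hour: Lit 27 > Bio 23 > Calc 19 > Chem 13 > Geo 10 > Ling 3 > Phys 2.
Give Lit 170 to hit its cap of 170 ; 140 left.
Bio takes 130 to reach its cap of 130 ; 10 left.
Calc has room for 140 but only 10 remain, so it gets 10.
Total = 23×130 + 27×170 + 19×10 = 7770.

7770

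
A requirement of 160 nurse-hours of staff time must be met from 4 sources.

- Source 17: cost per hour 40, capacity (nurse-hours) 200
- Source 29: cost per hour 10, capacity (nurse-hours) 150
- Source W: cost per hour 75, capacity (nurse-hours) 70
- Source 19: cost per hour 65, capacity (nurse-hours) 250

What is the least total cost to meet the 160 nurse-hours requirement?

Use sources in increasing cost order.
Source 29 (10): use full 150 → 10 nurse-hours to go.
Take 10 from Source 17 at 40 to finish.
Source 19, Source W: unused.
Cost = 150×10 + 10×40 = 1900.

1900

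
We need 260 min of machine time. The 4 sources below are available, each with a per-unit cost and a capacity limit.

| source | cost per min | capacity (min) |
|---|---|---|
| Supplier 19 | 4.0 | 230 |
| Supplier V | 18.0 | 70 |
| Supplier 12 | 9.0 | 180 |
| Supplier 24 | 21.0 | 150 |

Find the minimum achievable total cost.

1190

Cheapest first:
Supplier 19 at 4.0: take all 230 min ; 30 still needed.
Supplier 12 (9.0): take the remaining 30 ; done.
Supplier V, Supplier 24: unused.
Cost = 230×4.0 + 30×9.0 = 1190.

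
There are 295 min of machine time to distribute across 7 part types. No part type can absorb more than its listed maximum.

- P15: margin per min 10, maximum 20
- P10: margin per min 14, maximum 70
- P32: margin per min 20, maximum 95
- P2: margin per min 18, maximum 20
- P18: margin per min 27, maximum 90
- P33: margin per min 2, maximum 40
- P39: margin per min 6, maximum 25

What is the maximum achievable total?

Order the part types by margin per min: P18 27 > P32 20 > P2 18 > P10 14 > P15 10 > P39 6 > P33 2.
P18: +90 to 90 (cap) — 205 left.
P32 takes 95 to reach its cap of 95 — 110 left.
Give P2 20 to hit its cap of 20 — 90 left.
P10 takes 70 to reach its cap of 70 — 20 left.
Give P15 20 to hit its cap of 20 — 0 left.
Total = 10×20 + 14×70 + 20×95 + 18×20 + 27×90 = 5870.

5870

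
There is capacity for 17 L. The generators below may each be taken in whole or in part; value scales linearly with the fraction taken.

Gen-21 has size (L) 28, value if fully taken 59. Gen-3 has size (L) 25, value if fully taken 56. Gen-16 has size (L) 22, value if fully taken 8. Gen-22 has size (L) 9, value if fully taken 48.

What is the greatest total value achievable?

Best value per unit of size first: Gen-22 48/9≈5.33, Gen-3 56/25≈2.24, Gen-21 59/28≈2.11, Gen-16 8/22≈0.364.
Gen-22: take in full, 9 L for value 48 → 8 left.
Only 8 L remain; take 8/25 of Gen-3 for value 56×8/25 = 17.92.
Total value = 65.92.

65.92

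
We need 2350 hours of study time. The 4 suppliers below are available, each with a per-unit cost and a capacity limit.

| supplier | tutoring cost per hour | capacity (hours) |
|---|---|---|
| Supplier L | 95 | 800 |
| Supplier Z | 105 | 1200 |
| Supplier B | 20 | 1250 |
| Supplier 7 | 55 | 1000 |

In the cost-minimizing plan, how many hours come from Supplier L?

100

Use suppliers in increasing cost order.
Supplier B at 20: take all 1250 hours — 1100 still needed.
Supplier 7 (55): use full 1000 — 100 hours to go.
Take 100 from Supplier L at 95 to finish.
Supplier Z: unused.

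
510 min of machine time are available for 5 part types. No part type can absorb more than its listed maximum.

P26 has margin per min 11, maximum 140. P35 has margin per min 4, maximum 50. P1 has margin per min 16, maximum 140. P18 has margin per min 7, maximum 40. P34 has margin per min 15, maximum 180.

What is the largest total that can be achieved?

6800

Rank by margin per min: P1 16 > P34 15 > P26 11 > P18 7 > P35 4.
P1 takes 140 to reach its cap of 140 → 370 left.
P34 takes 180 to reach its cap of 180 → 190 left.
P26: +140 to 140 (cap) → 50 left.
P18 takes 40 to reach its cap of 40 → 10 left.
Only 10 left; P35 takes them to reach 10.
Total = 11×140 + 4×10 + 16×140 + 7×40 + 15×180 = 6800.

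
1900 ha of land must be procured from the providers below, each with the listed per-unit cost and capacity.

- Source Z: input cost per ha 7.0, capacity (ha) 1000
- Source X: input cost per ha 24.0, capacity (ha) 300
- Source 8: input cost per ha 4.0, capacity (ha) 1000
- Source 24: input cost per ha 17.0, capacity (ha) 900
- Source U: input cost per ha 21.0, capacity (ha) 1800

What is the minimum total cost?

10300

Cheapest first:
Source 8 at 4.0: take all 1000 ha ; 900 still needed.
Source Z at 7.0: take 900 of its 1000 ; requirement met.
Source 24, Source U, Source X: unused.
Cost = 1000×4.0 + 900×7.0 = 10300.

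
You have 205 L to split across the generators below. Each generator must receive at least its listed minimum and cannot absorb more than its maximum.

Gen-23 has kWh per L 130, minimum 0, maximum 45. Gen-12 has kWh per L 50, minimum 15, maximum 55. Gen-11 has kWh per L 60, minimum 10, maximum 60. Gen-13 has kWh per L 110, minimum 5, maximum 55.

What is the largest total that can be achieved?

Meeting every minimum uses 0+15+10+5 = 30 L, leaving 175.
Order the generators by kWh per L: Gen-23 130 > Gen-13 110 > Gen-11 60 > Gen-12 50.
Give Gen-23 45 more to hit its cap of 45 ; 130 left.
Gen-13 takes 50 more to reach its cap of 55 ; 80 left.
Gen-11 takes 50 more to reach its cap of 60 ; 30 left.
Gen-12: +30 (room for 40) → 45. Pool exhausted.
Total = 130×45 + 50×45 + 60×60 + 110×55 = 17750.

17750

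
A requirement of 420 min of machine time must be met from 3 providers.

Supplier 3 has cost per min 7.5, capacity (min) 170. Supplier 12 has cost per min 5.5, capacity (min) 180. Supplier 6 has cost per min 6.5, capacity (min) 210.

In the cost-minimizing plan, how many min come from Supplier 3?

Cheapest first:
Supplier 12 at 5.5: take all 180 min ; 240 still needed.
Supplier 6 at 6.5: take all 210 min ; 30 still needed.
Supplier 3 at 7.5: take 30 of its 170 ; requirement met.

30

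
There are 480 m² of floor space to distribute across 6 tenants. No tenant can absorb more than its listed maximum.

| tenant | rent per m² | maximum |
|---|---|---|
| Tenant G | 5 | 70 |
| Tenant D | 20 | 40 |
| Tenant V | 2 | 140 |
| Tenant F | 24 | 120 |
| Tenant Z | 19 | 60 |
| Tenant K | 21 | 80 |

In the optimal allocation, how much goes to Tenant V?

110

Rank by rent per m²: Tenant F 24 > Tenant K 21 > Tenant D 20 > Tenant Z 19 > Tenant G 5 > Tenant V 2.
Give Tenant F 120 to hit its cap of 120 — 360 left.
Tenant K takes 80 to reach its cap of 80 — 280 left.
Tenant D takes 40 to reach its cap of 40 — 240 left.
Tenant Z: +60 to 60 (cap) — 180 left.
Give Tenant G 70 to hit its cap of 70 — 110 left.
Tenant V: +110 (room for 140) → 110. Pool exhausted.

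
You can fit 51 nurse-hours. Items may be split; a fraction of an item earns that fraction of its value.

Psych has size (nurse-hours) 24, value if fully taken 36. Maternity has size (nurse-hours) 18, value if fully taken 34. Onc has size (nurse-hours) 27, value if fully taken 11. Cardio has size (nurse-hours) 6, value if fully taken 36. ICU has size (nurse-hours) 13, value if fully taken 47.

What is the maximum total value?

Rank by value-to-size ratio: Cardio 36/6≈6, ICU 47/13≈3.62, Maternity 34/18≈1.89, Psych 36/24≈1.5, Onc 11/27≈0.407.
Take all of Cardio (6 nurse-hours, value 36) — 45 nurse-hours left.
Take all of ICU (13 nurse-hours, value 47) — 32 nurse-hours left.
All 18 nurse-hours of Maternity fit (value 34) — 14 remain.
14 nurse-hours left: a 14/24 share of Psych gives 36×14/24 = 21.
Total value = 138.

138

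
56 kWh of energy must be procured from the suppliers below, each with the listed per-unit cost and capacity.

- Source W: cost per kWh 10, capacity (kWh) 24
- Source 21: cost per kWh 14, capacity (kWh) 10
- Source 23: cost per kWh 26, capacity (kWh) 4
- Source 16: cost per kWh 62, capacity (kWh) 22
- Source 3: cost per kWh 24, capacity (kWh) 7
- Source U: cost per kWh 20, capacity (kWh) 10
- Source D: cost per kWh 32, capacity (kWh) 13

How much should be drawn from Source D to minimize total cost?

1

Use suppliers in increasing cost order.
Take 24 from Source W at 10 → need 32 more.
Take 10 from Source 21 at 14 → need 22 more.
Source U at 20: take all 10 kWh → 12 still needed.
Source 3 (24): use full 7 → 5 kWh to go.
Source 23 (26): use full 4 → 1 kWh to go.
Take 1 from Source D at 32 to finish.
Source 16: unused.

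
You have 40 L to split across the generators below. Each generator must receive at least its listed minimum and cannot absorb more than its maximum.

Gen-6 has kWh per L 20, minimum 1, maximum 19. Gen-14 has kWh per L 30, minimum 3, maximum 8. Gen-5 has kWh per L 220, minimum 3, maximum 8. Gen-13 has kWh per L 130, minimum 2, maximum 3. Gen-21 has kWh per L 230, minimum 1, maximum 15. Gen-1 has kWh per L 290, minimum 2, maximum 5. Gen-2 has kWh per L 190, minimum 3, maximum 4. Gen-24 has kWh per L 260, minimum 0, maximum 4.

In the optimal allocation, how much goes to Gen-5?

7

Meeting every minimum uses 1+3+3+2+1+2+3+0 = 15 L, leaving 25.
Rank by kWh per L: Gen-1 290 > Gen-24 260 > Gen-21 230 > Gen-5 220 > Gen-2 190 > Gen-13 130 > Gen-14 30 > Gen-6 20.
Give Gen-1 3 more to hit its cap of 5 ; 22 left.
Gen-24 takes 4 more to reach its cap of 4 ; 18 left.
Gen-21: +14 to 15 (cap) ; 4 left.
Gen-5: +4 (room for 5) → 7. Pool exhausted.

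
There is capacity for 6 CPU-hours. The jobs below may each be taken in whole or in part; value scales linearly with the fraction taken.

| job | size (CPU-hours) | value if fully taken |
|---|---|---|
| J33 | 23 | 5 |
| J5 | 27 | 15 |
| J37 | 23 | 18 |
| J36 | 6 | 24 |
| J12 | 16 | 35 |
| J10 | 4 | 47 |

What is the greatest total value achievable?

55

Best value per unit of size first: J10 47/4≈11.8, J36 24/6≈4, J12 35/16≈2.19, J37 18/23≈0.783, J5 15/27≈0.556, J33 5/23≈0.217.
Take all of J10 (4 CPU-hours, value 47) → 2 CPU-hours left.
2 CPU-hours left: a 2/6 share of J36 gives 24×2/6 = 8.
Total value = 55.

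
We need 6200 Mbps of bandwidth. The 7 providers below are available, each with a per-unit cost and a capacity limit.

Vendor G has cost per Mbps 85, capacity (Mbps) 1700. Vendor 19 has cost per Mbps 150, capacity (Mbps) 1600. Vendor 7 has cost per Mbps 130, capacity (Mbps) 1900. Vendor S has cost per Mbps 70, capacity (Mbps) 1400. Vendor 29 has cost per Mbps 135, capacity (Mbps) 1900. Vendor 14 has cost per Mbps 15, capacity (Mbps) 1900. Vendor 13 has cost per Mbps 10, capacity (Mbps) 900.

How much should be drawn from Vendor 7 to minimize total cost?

300

Cheapest first:
Take 900 from Vendor 13 at 10 → need 5300 more.
Vendor 14 at 15: take all 1900 Mbps → 3400 still needed.
Vendor S at 70: take all 1400 Mbps → 2000 still needed.
Vendor G (85): use full 1700 → 300 Mbps to go.
Vendor 7 at 130: take 300 of its 1900 → requirement met.
Vendor 29, Vendor 19: unused.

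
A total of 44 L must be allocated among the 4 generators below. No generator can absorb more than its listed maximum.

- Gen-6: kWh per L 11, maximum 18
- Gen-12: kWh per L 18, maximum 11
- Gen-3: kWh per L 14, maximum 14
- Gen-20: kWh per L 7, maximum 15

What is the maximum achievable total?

Order the generators by kWh per L: Gen-12 18 > Gen-3 14 > Gen-6 11 > Gen-20 7.
Gen-12: +11 to 11 (cap) → 33 left.
Gen-3: +14 to 14 (cap) → 19 left.
Gen-6 takes 18 to reach its cap of 18 → 1 left.
Only 1 left; Gen-20 takes them to reach 1.
Total = 11×18 + 18×11 + 14×14 + 7×1 = 599.

599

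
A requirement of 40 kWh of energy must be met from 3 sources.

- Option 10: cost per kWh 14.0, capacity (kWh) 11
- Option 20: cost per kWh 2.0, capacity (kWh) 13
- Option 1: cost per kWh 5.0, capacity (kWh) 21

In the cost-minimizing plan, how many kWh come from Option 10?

Fill from the cheapest source first.
Option 20 at 2.0: take all 13 kWh ; 27 still needed.
Option 1 at 5.0: take all 21 kWh ; 6 still needed.
Option 10 at 14.0: take 6 of its 11 ; requirement met.

6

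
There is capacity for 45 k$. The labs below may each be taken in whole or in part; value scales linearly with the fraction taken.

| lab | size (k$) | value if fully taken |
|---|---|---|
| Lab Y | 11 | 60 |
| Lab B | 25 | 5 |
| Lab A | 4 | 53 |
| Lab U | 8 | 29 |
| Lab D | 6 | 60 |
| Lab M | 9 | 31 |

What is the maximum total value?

234.4

Sort by value density: Lab A 53/4≈13.2, Lab D 60/6≈10, Lab Y 60/11≈5.45, Lab U 29/8≈3.62, Lab M 31/9≈3.44, Lab B 5/25≈0.2.
Take all of Lab A (4 k$, value 53) → 41 k$ left.
Lab D: take in full, 6 k$ for value 60 → 35 left.
All 11 k$ of Lab Y fit (value 60) → 24 remain.
Lab U: take in full, 8 k$ for value 29 → 16 left.
Take all of Lab M (9 k$, value 31) → 7 k$ left.
Fill the last 7 k$ with part of Lab B: 7/25 of it earns 1.4.
Total value = 234.4.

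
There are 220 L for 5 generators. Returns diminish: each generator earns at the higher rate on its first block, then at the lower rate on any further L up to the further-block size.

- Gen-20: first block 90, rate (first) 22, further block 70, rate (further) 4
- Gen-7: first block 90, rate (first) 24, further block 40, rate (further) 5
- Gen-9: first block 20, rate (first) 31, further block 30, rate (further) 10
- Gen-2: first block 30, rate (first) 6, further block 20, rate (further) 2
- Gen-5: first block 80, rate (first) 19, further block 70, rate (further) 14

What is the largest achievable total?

Order all 10 blocks by rate: Gen-9/first 31 > Gen-7/first 24 > Gen-20/first 22 > Gen-5/first 19 > Gen-5/second 14 > Gen-9/second 10 > Gen-2/first 6 > Gen-7/second 5 > Gen-20/second 4 > Gen-2/second 2.
Gen-9 first at 31: fill all 20 — 200 left.
Gen-7 first at 24: fill all 90 — 110 left.
Gen-20 first at 22: fill all 90 — 20 left.
Gen-5/first: +20 of 80 at 19; pool empty.
Total = 31×20 + 24×90 + 22×90 + 19×20 = 5140.

5140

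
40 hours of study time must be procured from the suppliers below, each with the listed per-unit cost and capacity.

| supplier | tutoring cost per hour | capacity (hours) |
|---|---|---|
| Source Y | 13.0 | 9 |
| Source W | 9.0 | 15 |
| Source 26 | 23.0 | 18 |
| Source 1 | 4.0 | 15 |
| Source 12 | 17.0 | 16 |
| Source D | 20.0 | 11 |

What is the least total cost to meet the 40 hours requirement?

329

Fill from the cheapest supplier first.
Source 1 (4.0): use full 15 → 25 hours to go.
Source W at 9.0: take all 15 hours → 10 still needed.
Source Y at 13.0: take all 9 hours → 1 still needed.
Source 12 at 17.0: take 1 of its 16 → requirement met.
Source D, Source 26: unused.
Cost = 15×4.0 + 15×9.0 + 9×13.0 + 1×17.0 = 329.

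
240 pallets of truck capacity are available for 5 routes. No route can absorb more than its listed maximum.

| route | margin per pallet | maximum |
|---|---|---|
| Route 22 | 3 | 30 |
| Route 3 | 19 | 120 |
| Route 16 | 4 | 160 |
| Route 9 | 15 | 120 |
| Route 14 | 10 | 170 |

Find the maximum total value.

Order the routes by margin per pallet: Route 3 19 > Route 9 15 > Route 14 10 > Route 16 4 > Route 22 3.
Give Route 3 120 to hit its cap of 120 → 120 left.
Give Route 9 120 to hit its cap of 120 → 0 left.
Total = 19×120 + 15×120 = 4080.

4080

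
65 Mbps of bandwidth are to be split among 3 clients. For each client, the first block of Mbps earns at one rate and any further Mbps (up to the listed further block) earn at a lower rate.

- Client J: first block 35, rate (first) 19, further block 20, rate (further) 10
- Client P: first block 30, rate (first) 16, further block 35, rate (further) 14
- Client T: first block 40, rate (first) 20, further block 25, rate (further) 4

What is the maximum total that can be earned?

1275

Order all 6 blocks by rate: Client T/tier1 20 > Client J/tier1 19 > Client P/tier1 16 > Client P/tier2 14 > Client J/tier2 10 > Client T/tier2 4.
Client T tier1 at 20: fill all 40 — 25 left.
Client J/tier1: +25 of 35 at 19; pool empty.
Total = 20×40 + 19×25 = 1275.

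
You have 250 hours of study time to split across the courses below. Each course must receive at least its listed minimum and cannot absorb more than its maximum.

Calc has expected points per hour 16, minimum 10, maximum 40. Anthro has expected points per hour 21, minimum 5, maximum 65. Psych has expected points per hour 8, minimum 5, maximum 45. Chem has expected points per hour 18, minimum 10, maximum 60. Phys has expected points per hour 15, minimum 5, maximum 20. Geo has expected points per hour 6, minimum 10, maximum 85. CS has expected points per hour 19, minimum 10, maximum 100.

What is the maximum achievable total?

Meeting every minimum uses 10+5+5+10+5+10+10 = 55 hours, leaving 195.
Highest expected points per hour first: Anthro 21 > CS 19 > Chem 18 > Calc 16 > Phys 15 > Psych 8 > Geo 6.
Give Anthro 60 more to hit its cap of 65 ; 135 left.
CS takes 90 more to reach its cap of 100 ; 45 left.
Chem has room for 50 more but only 45 remain, so it gets 55.
Total = 16×10 + 21×65 + 8×5 + 18×55 + 15×5 + 6×10 + 19×100 = 4590.

4590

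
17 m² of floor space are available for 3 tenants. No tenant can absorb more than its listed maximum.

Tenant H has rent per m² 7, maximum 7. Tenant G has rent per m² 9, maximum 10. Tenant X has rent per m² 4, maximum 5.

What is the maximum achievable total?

Rank by rent per m²: Tenant G 9 > Tenant H 7 > Tenant X 4.
Tenant G takes 10 to reach its cap of 10 — 7 left.
Tenant H takes 7 to reach its cap of 7 — 0 left.
Total = 7×7 + 9×10 = 139.

139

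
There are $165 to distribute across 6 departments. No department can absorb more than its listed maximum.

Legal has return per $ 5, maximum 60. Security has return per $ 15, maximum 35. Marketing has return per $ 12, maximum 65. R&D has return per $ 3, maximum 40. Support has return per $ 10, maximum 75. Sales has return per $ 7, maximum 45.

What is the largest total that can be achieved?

Order the departments by return per $: Security 15 > Marketing 12 > Support 10 > Sales 7 > Legal 5 > R&D 3.
Security: +35 to 35 (cap) → 130 left.
Give Marketing 65 to hit its cap of 65 → 65 left.
Support: +65 (room for 75) → 65. Pool exhausted.
Total = 15×35 + 12×65 + 10×65 = 1955.

1955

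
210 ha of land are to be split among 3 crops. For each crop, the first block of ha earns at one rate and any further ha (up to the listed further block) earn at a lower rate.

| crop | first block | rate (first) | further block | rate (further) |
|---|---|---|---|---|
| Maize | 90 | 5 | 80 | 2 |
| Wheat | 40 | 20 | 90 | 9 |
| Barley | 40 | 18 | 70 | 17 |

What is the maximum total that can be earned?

3250

Treat each block as its own option and order by rate: Wheat/tier1 20 > Barley/tier1 18 > Barley/tier2 17 > Wheat/tier2 9 > Maize/tier1 5 > Maize/tier2 2.
Wheat tier1 at 20: fill all 40 ; 170 left.
Barley tier1 at 18: fill all 40 ; 130 left.
Barley tier2 at 17: fill all 70 ; 60 left.
Wheat/tier2: +60 of 90 at 9; pool empty.
Total = 20×40 + 18×40 + 17×70 + 9×60 = 3250.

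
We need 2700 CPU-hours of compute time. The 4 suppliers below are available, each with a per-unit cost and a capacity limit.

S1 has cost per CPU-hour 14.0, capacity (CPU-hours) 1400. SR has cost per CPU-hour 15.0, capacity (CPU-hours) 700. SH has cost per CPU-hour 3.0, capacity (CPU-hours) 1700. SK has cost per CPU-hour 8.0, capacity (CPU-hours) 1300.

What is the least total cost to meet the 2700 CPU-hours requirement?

Cheapest first:
SH at 3.0: take all 1700 CPU-hours ; 1000 still needed.
SK (8.0): take the remaining 1000 ; done.
S1, SR: unused.
Cost = 1700×3.0 + 1000×8.0 = 13100.

13100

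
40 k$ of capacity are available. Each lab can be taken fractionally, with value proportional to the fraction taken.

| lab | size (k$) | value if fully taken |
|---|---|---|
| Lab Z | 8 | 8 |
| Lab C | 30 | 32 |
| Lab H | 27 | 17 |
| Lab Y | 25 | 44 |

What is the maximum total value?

Rank by value-to-size ratio: Lab Y 44/25≈1.76, Lab C 32/30≈1.07, Lab Z 8/8≈1, Lab H 17/27≈0.63.
Lab Y: take in full, 25 k$ for value 44 → 15 left.
15 k$ left: a 15/30 share of Lab C gives 32×15/30 = 16.
Total value = 60.

60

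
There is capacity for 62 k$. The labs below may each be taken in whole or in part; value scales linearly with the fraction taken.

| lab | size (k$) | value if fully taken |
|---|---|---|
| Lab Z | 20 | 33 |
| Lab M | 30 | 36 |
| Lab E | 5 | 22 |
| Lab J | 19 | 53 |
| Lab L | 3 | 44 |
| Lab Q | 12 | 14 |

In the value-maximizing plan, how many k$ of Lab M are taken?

Best value per unit of size first: Lab L 44/3≈14.7, Lab E 22/5≈4.4, Lab J 53/19≈2.79, Lab Z 33/20≈1.65, Lab M 36/30≈1.2, Lab Q 14/12≈1.17.
All 3 k$ of Lab L fit (value 44) ; 59 remain.
Lab E: take in full, 5 k$ for value 22 ; 54 left.
Lab J: take in full, 19 k$ for value 53 ; 35 left.
Take all of Lab Z (20 k$, value 33) ; 15 k$ left.
Fill the last 15 k$ with part of Lab M: 15/30 of it earns 18.

15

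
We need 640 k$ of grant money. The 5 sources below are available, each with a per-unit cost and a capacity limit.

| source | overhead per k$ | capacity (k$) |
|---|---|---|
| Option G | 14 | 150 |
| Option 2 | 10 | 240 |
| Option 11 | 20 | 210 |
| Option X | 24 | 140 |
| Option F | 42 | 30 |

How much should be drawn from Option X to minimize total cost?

Use sources in increasing cost order.
Option 2 (10): use full 240 ; 400 k$ to go.
Option G at 14: take all 150 k$ ; 250 still needed.
Take 210 from Option 11 at 20 ; need 40 more.
Option X (24): take the remaining 40 ; done.
Option F: unused.

40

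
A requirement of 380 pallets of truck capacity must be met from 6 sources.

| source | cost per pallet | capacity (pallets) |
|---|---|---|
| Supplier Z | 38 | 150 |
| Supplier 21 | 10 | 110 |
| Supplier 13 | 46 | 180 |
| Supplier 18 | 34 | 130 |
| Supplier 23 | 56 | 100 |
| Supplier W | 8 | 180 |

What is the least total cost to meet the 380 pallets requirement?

Use sources in increasing cost order.
Supplier W (8): use full 180 — 200 pallets to go.
Supplier 21 (10): use full 110 — 90 pallets to go.
Supplier 18 at 34: take 90 of its 130 — requirement met.
Supplier Z, Supplier 13, Supplier 23: unused.
Cost = 180×8 + 110×10 + 90×34 = 5600.

5600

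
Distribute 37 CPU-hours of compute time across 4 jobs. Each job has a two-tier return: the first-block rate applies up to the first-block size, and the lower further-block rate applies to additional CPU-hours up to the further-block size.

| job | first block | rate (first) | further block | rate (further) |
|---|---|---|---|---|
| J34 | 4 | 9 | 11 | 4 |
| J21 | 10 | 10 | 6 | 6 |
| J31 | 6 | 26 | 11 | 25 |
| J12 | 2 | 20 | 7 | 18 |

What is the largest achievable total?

706

Order all 8 blocks by rate: J31/first 26 > J31/second 25 > J12/first 20 > J12/second 18 > J21/first 10 > J34/first 9 > J21/second 6 > J34/second 4.
Fill J31 first block (6 at 26) ; 31 left.
Fill J31 second block (11 at 25) ; 20 left.
J12/first (20): +2 ; 18 left.
J12 second at 18: fill all 7 ; 11 left.
J21 first at 10: fill all 10 ; 1 left.
J34 first at 9: only 1 left, fill 1.
Total = 26×6 + 25×11 + 20×2 + 18×7 + 10×10 + 9×1 = 706.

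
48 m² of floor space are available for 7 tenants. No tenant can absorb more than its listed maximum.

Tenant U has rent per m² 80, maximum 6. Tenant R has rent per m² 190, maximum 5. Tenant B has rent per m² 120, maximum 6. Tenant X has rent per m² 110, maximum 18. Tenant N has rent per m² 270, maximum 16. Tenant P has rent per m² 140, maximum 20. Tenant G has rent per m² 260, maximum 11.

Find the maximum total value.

Highest rent per m² first: Tenant N 270 > Tenant G 260 > Tenant R 190 > Tenant P 140 > Tenant B 120 > Tenant X 110 > Tenant U 80.
Give Tenant N 16 to hit its cap of 16 — 32 left.
Give Tenant G 11 to hit its cap of 11 — 21 left.
Give Tenant R 5 to hit its cap of 5 — 16 left.
Tenant P: +16 (room for 20) → 16. Pool exhausted.
Total = 190×5 + 270×16 + 140×16 + 260×11 = 10370.

10370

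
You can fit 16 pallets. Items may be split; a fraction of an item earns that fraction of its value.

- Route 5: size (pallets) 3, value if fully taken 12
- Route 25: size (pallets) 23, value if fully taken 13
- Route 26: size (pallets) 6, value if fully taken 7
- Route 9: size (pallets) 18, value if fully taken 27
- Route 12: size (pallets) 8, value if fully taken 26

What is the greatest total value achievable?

45.5

Best value per unit of size first: Route 5 12/3≈4, Route 12 26/8≈3.25, Route 9 27/18≈1.5, Route 26 7/6≈1.17, Route 25 13/23≈0.565.
Route 5: take in full, 3 pallets for value 12 → 13 left.
Route 12: take in full, 8 pallets for value 26 → 5 left.
5 pallets left: a 5/18 share of Route 9 gives 27×5/18 = 7.5.
Total value = 45.5.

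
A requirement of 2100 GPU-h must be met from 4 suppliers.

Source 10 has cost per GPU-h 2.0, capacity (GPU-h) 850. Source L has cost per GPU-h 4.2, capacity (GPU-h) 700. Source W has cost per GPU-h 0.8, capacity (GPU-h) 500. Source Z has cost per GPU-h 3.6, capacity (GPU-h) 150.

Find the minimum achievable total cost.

Use suppliers in increasing cost order.
Take 500 from Source W at 0.8 ; need 1600 more.
Source 10 at 2.0: take all 850 GPU-h ; 750 still needed.
Source Z (3.6): use full 150 ; 600 GPU-h to go.
Take 600 from Source L at 4.2 to finish.
Cost = 500×0.8 + 850×2.0 + 150×3.6 + 600×4.2 = 5160.

5160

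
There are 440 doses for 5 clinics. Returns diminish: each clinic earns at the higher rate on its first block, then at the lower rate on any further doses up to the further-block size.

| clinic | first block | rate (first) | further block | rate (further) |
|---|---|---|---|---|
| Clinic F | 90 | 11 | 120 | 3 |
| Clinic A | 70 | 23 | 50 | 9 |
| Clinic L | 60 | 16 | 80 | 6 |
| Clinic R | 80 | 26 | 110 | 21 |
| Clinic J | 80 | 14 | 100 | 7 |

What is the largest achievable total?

Rank every tier by rate: Clinic R/tier1 26 > Clinic A/tier1 23 > Clinic R/tier2 21 > Clinic L/tier1 16 > Clinic J/tier1 14 > Clinic F/tier1 11 > Clinic A/tier2 9 > Clinic J/tier2 7 > Clinic L/tier2 6 > Clinic F/tier2 3.
Clinic R/tier1 (26): +80 — 360 left.
Clinic A tier1 at 23: fill all 70 — 290 left.
Clinic R tier2 at 21: fill all 110 — 180 left.
Clinic L/tier1 (16): +60 — 120 left.
Clinic J/tier1 (14): +80 — 40 left.
Clinic F tier1 at 11: only 40 left, fill 40.
Total = 26×80 + 23×70 + 21×110 + 16×60 + 14×80 + 11×40 = 8520.

8520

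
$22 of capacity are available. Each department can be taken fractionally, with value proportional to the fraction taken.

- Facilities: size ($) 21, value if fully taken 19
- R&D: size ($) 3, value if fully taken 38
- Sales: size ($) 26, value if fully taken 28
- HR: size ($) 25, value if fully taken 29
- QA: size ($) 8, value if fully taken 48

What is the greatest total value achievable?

Best value per unit of size first: R&D 38/3≈12.7, QA 48/8≈6, HR 29/25≈1.16, Sales 28/26≈1.08, Facilities 19/21≈0.905.
All 3 $ of R&D fit (value 38) — 19 remain.
All 8 $ of QA fit (value 48) — 11 remain.
Only 11 $ remain; take 11/25 of HR for value 29×11/25 = 12.76.
Total value = 98.76.

98.76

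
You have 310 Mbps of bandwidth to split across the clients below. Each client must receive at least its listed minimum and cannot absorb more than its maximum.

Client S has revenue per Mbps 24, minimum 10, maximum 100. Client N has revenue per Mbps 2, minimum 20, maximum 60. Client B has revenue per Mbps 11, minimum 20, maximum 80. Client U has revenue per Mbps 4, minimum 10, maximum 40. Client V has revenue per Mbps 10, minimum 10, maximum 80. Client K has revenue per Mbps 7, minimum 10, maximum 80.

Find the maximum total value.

4300

Meeting every minimum uses 10+20+20+10+10+10 = 80 Mbps, leaving 230.
Rank by revenue per Mbps: Client S 24 > Client B 11 > Client V 10 > Client K 7 > Client U 4 > Client N 2.
Give Client S 90 more to hit its cap of 100 — 140 left.
Client B takes 60 more to reach its cap of 80 — 80 left.
Client V: +70 to 80 (cap) — 10 left.
Only 10 left; Client K takes them to reach 20.
Total = 24×100 + 2×20 + 11×80 + 4×10 + 10×80 + 7×20 = 4300.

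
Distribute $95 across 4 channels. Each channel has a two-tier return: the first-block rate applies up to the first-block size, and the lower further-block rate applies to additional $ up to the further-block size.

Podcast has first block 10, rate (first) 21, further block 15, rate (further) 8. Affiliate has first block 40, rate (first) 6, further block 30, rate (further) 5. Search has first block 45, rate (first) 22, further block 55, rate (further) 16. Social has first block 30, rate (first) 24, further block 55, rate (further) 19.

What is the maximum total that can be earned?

2110

Rank every tier by rate: Social/T1 24 > Search/T1 22 > Podcast/T1 21 > Social/T2 19 > Search/T2 16 > Podcast/T2 8 > Affiliate/T1 6 > Affiliate/T2 5.
Social T1 at 24: fill all 30 → 65 left.
Search T1 at 22: fill all 45 → 20 left.
Fill Podcast T1 block (10 at 21) → 10 left.
Social/T2: +10 of 55 at 19; pool empty.
Total = 24×30 + 22×45 + 21×10 + 19×10 = 2110.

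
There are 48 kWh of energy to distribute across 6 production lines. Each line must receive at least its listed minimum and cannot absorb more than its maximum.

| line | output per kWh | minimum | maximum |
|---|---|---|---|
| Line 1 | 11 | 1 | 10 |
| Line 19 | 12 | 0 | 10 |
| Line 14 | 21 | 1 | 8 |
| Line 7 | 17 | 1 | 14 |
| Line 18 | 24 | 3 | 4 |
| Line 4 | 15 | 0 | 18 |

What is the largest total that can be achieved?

Meeting every minimum uses 1+0+1+1+3+0 = 6 kWh, leaving 42.
Rank by output per kWh: Line 18 24 > Line 14 21 > Line 7 17 > Line 4 15 > Line 19 12 > Line 1 11.
Line 18: +1 to 4 (cap) — 41 left.
Line 14: +7 to 8 (cap) — 34 left.
Line 7 takes 13 more to reach its cap of 14 — 21 left.
Give Line 4 18 more to hit its cap of 18 — 3 left.
Only 3 left; Line 19 takes them to reach 3.
Total = 11×1 + 12×3 + 21×8 + 17×14 + 24×4 + 15×18 = 819.

819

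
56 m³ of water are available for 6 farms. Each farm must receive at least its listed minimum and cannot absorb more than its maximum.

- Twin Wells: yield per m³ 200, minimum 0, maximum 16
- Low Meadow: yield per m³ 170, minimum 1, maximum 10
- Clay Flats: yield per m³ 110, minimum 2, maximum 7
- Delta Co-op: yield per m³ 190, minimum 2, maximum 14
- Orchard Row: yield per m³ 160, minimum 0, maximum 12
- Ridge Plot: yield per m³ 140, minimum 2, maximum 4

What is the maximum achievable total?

Meeting every minimum uses 0+1+2+2+0+2 = 7 m³, leaving 49.
Order the farms by yield per m³: Twin Wells 200 > Delta Co-op 190 > Low Meadow 170 > Orchard Row 160 > Ridge Plot 140 > Clay Flats 110.
Give Twin Wells 16 more to hit its cap of 16 — 33 left.
Give Delta Co-op 12 more to hit its cap of 14 — 21 left.
Low Meadow takes 9 more to reach its cap of 10 — 12 left.
Give Orchard Row 12 more to hit its cap of 12 — 0 left.
Total = 200×16 + 170×10 + 110×2 + 190×14 + 160×12 + 140×2 = 9980.

9980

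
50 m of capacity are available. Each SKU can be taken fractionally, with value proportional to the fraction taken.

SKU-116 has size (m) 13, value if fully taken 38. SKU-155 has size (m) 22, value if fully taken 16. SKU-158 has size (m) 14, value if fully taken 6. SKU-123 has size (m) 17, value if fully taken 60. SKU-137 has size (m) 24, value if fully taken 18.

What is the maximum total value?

113

Rank by value-to-size ratio: SKU-123 60/17≈3.53, SKU-116 38/13≈2.92, SKU-137 18/24≈0.75, SKU-155 16/22≈0.727, SKU-158 6/14≈0.429.
All 17 m of SKU-123 fit (value 60) ; 33 remain.
Take all of SKU-116 (13 m, value 38) ; 20 m left.
Fill the last 20 m with part of SKU-137: 20/24 of it earns 15.
Total value = 113.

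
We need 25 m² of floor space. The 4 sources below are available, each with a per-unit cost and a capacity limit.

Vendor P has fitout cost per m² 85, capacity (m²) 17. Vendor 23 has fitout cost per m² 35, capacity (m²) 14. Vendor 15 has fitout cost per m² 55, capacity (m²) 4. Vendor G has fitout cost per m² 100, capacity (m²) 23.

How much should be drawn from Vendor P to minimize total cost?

7

Use sources in increasing cost order.
Vendor 23 at 35: take all 14 m² ; 11 still needed.
Vendor 15 at 55: take all 4 m² ; 7 still needed.
Take 7 from Vendor P at 85 to finish.
Vendor G: unused.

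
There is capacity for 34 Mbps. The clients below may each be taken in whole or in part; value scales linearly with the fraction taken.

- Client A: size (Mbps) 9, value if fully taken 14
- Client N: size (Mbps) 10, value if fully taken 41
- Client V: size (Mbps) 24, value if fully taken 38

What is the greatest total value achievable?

79

Best value per unit of size first: Client N 41/10≈4.1, Client V 38/24≈1.58, Client A 14/9≈1.56.
All 10 Mbps of Client N fit (value 41) → 24 remain.
Client V: take in full, 24 Mbps for value 38 → 0 left.
Total value = 79.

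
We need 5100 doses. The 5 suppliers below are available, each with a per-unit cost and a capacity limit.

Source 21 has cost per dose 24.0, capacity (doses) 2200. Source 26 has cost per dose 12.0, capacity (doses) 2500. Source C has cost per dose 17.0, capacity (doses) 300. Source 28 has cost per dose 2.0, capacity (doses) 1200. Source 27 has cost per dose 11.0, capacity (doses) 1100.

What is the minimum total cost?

Use suppliers in increasing cost order.
Source 28 (2.0): use full 1200 ; 3900 doses to go.
Source 27 at 11.0: take all 1100 doses ; 2800 still needed.
Take 2500 from Source 26 at 12.0 ; need 300 more.
Source C at 17.0: take all 300 doses ; 0 still needed.
Source 21: unused.
Cost = 1200×2.0 + 1100×11.0 + 2500×12.0 + 300×17.0 = 49600.

49600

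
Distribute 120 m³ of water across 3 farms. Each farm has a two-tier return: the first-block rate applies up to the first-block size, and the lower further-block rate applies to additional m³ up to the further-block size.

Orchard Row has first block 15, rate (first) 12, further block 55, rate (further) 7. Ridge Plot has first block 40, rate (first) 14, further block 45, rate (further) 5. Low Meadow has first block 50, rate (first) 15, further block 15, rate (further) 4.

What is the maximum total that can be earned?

1595

Treat each block as its own option and order by rate: Low Meadow/tier1 15 > Ridge Plot/tier1 14 > Orchard Row/tier1 12 > Orchard Row/tier2 7 > Ridge Plot/tier2 5 > Low Meadow/tier2 4.
Fill Low Meadow tier1 block (50 at 15) → 70 left.
Fill Ridge Plot tier1 block (40 at 14) → 30 left.
Orchard Row tier1 at 12: fill all 15 → 15 left.
15 remain; put them into Orchard Row tier2 at 7.
Total = 15×50 + 14×40 + 12×15 + 7×15 = 1595.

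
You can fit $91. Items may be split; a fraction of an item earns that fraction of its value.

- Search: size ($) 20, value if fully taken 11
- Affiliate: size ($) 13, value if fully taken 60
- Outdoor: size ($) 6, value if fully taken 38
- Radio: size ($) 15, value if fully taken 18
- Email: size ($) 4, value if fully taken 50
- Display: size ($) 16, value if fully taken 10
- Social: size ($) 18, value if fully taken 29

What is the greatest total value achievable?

Rank by value-to-size ratio: Email 50/4≈12.5, Outdoor 38/6≈6.33, Affiliate 60/13≈4.62, Social 29/18≈1.61, Radio 18/15≈1.2, Display 10/16≈0.625, Search 11/20≈0.55.
Email: take in full, 4 $ for value 50 — 87 left.
Take all of Outdoor (6 $, value 38) — 81 $ left.
Affiliate: take in full, 13 $ for value 60 — 68 left.
All 18 $ of Social fit (value 29) — 50 remain.
Take all of Radio (15 $, value 18) — 35 $ left.
Display: take in full, 16 $ for value 10 — 19 left.
Fill the last 19 $ with part of Search: 19/20 of it earns 10.45.
Total value = 215.45.

215.45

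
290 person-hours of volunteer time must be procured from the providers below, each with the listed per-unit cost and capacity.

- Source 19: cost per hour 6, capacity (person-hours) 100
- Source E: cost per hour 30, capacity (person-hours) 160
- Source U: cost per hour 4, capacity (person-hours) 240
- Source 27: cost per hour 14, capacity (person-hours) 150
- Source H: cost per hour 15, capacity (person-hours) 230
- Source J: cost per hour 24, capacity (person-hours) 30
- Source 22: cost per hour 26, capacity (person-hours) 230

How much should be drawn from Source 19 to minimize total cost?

Fill from the cheapest provider first.
Source U (4): use full 240 → 50 person-hours to go.
Take 50 from Source 19 at 6 to finish.
Source 27, Source H, Source J, Source 22, Source E: unused.

50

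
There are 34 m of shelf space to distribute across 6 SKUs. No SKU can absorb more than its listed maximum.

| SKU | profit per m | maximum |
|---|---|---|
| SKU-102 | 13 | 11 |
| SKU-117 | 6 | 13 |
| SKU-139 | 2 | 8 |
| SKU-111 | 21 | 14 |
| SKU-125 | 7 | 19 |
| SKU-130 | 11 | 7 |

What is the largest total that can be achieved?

Order the SKUs by profit per m: SKU-111 21 > SKU-102 13 > SKU-130 11 > SKU-125 7 > SKU-117 6 > SKU-139 2.
SKU-111 takes 14 to reach its cap of 14 — 20 left.
SKU-102 takes 11 to reach its cap of 11 — 9 left.
SKU-130 takes 7 to reach its cap of 7 — 2 left.
SKU-125 has room for 19 but only 2 remain, so it gets 2.
Total = 13×11 + 21×14 + 7×2 + 11×7 = 528.

528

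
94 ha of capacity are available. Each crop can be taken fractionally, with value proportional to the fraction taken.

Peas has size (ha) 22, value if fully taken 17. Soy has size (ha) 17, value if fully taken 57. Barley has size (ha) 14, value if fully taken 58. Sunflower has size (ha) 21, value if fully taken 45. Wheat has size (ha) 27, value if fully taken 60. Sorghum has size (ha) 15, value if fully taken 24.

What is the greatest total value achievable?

244

Rank by value-to-size ratio: Barley 58/14≈4.14, Soy 57/17≈3.35, Wheat 60/27≈2.22, Sunflower 45/21≈2.14, Sorghum 24/15≈1.6, Peas 17/22≈0.773.
All 14 ha of Barley fit (value 58) → 80 remain.
All 17 ha of Soy fit (value 57) → 63 remain.
Wheat: take in full, 27 ha for value 60 → 36 left.
Sunflower: take in full, 21 ha for value 45 → 15 left.
Sorghum: take in full, 15 ha for value 24 → 0 left.
Total value = 244.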